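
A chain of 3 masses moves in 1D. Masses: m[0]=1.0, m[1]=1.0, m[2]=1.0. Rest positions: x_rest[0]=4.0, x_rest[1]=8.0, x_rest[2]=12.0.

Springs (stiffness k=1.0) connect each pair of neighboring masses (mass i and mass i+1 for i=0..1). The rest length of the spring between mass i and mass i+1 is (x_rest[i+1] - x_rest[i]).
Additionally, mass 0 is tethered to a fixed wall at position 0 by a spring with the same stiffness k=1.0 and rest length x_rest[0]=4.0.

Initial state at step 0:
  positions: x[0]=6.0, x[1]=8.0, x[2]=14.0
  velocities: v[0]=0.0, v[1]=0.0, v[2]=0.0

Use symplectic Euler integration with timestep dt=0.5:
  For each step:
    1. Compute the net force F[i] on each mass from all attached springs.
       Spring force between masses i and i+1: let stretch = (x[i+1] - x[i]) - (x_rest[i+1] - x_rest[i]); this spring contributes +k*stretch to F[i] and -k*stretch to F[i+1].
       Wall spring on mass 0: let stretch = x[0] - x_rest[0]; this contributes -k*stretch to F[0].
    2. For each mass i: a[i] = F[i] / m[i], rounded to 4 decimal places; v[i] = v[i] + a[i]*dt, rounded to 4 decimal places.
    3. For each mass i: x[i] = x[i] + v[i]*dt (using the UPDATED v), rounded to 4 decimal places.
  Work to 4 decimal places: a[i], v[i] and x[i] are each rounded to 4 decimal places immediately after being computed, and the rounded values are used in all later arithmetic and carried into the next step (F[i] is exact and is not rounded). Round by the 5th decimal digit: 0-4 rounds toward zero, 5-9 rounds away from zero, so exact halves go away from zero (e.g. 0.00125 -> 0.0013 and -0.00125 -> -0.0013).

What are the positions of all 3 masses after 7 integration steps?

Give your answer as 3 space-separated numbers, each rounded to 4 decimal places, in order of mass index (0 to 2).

Answer: 4.8480 6.7418 12.3370

Derivation:
Step 0: x=[6.0000 8.0000 14.0000] v=[0.0000 0.0000 0.0000]
Step 1: x=[5.0000 9.0000 13.5000] v=[-2.0000 2.0000 -1.0000]
Step 2: x=[3.7500 10.1250 12.8750] v=[-2.5000 2.2500 -1.2500]
Step 3: x=[3.1563 10.3438 12.5625] v=[-1.1875 0.4375 -0.6250]
Step 4: x=[3.5704 9.3204 12.6954] v=[0.8281 -2.0469 0.2657]
Step 5: x=[4.5294 7.7032 12.9845] v=[1.9179 -3.2344 0.5782]
Step 6: x=[5.1495 6.6129 12.9533] v=[1.2401 -2.1807 -0.0625]
Step 7: x=[4.8480 6.7418 12.3370] v=[-0.6030 0.2578 -1.2327]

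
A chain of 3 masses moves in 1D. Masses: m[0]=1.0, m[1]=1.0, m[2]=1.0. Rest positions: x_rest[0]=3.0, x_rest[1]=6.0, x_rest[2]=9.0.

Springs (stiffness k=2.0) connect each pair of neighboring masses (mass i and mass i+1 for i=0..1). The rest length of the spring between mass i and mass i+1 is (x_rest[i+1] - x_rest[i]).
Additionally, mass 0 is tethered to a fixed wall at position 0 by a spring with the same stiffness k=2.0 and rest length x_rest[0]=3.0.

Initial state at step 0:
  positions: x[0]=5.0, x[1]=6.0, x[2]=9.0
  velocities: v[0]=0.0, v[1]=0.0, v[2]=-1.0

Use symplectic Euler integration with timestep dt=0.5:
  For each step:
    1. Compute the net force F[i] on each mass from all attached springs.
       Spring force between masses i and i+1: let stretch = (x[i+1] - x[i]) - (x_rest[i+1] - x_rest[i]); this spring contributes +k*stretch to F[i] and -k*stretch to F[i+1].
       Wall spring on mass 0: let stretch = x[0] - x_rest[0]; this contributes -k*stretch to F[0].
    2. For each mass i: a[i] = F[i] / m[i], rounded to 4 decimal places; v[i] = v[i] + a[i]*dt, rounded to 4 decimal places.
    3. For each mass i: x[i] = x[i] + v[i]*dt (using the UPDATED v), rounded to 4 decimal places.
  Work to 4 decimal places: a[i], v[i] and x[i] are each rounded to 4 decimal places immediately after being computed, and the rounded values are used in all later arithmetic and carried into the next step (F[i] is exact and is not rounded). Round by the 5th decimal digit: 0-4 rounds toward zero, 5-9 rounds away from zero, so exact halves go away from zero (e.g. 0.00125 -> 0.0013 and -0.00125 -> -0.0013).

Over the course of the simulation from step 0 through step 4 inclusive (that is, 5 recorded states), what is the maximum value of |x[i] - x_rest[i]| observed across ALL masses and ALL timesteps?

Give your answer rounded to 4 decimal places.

Answer: 2.1875

Derivation:
Step 0: x=[5.0000 6.0000 9.0000] v=[0.0000 0.0000 -1.0000]
Step 1: x=[3.0000 7.0000 8.5000] v=[-4.0000 2.0000 -1.0000]
Step 2: x=[1.5000 6.7500 8.7500] v=[-3.0000 -0.5000 0.5000]
Step 3: x=[1.8750 4.8750 9.5000] v=[0.7500 -3.7500 1.5000]
Step 4: x=[2.8125 3.8125 9.4375] v=[1.8750 -2.1250 -0.1250]
Max displacement = 2.1875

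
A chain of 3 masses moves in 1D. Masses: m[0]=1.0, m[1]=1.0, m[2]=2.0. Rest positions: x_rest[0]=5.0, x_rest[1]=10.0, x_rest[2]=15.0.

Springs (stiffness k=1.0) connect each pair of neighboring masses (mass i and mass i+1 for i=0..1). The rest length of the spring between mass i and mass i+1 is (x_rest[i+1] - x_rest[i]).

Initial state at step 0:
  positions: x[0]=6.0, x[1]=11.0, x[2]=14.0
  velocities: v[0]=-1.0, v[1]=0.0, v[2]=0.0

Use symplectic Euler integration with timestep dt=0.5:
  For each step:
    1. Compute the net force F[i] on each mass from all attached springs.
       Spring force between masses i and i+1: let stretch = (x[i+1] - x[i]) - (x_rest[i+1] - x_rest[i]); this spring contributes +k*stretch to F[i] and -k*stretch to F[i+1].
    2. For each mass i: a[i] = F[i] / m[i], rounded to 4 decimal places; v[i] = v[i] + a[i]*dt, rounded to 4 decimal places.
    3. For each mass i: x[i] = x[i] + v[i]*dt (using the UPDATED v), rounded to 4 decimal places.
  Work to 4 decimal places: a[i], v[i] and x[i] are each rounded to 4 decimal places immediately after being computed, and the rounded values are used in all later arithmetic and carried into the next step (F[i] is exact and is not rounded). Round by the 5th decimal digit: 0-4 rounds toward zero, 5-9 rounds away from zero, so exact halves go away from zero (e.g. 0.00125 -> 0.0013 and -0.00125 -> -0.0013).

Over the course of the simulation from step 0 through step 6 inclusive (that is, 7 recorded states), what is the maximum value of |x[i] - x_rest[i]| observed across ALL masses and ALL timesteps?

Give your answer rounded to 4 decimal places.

Answer: 2.5492

Derivation:
Step 0: x=[6.0000 11.0000 14.0000] v=[-1.0000 0.0000 0.0000]
Step 1: x=[5.5000 10.5000 14.2500] v=[-1.0000 -1.0000 0.5000]
Step 2: x=[5.0000 9.6875 14.6563] v=[-1.0000 -1.6250 0.8125]
Step 3: x=[4.4219 8.9453 15.0665] v=[-1.1563 -1.4844 0.8203]
Step 4: x=[3.7246 8.6026 15.3365] v=[-1.3946 -0.6855 0.5400]
Step 5: x=[2.9968 8.7239 15.3898] v=[-1.4556 0.2425 0.1065]
Step 6: x=[2.4508 9.0799 15.2348] v=[-1.0921 0.7119 -0.3100]
Max displacement = 2.5492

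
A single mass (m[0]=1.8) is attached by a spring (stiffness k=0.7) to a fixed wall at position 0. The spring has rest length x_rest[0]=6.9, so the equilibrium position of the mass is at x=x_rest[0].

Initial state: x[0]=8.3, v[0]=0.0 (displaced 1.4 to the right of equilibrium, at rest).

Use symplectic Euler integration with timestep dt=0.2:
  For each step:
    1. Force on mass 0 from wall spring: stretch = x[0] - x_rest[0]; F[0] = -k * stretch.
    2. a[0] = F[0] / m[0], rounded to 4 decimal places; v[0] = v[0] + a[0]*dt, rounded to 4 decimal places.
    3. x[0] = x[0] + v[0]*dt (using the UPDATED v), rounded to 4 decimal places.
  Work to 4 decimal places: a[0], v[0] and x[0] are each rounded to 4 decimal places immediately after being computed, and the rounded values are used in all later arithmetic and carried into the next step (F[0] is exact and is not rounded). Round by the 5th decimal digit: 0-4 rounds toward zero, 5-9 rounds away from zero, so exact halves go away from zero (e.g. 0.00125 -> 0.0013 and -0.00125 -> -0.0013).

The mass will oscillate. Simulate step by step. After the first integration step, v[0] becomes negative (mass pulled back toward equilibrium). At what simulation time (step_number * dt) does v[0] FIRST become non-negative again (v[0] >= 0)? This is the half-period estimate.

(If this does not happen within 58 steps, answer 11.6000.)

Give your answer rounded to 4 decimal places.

Step 0: x=[8.3000] v=[0.0000]
Step 1: x=[8.2782] v=[-0.1089]
Step 2: x=[8.2350] v=[-0.2161]
Step 3: x=[8.1710] v=[-0.3199]
Step 4: x=[8.0872] v=[-0.4188]
Step 5: x=[7.9850] v=[-0.5111]
Step 6: x=[7.8659] v=[-0.5955]
Step 7: x=[7.7318] v=[-0.6706]
Step 8: x=[7.5847] v=[-0.7353]
Step 9: x=[7.4270] v=[-0.7886]
Step 10: x=[7.2611] v=[-0.8296]
Step 11: x=[7.0896] v=[-0.8577]
Step 12: x=[6.9151] v=[-0.8724]
Step 13: x=[6.7404] v=[-0.8736]
Step 14: x=[6.5682] v=[-0.8612]
Step 15: x=[6.4011] v=[-0.8354]
Step 16: x=[6.2418] v=[-0.7966]
Step 17: x=[6.0927] v=[-0.7454]
Step 18: x=[5.9562] v=[-0.6826]
Step 19: x=[5.8344] v=[-0.6092]
Step 20: x=[5.7291] v=[-0.5263]
Step 21: x=[5.6421] v=[-0.4352]
Step 22: x=[5.5746] v=[-0.3374]
Step 23: x=[5.5277] v=[-0.2343]
Step 24: x=[5.5022] v=[-0.1276]
Step 25: x=[5.4984] v=[-0.0189]
Step 26: x=[5.5164] v=[0.0901]
First v>=0 after going negative at step 26, time=5.2000

Answer: 5.2000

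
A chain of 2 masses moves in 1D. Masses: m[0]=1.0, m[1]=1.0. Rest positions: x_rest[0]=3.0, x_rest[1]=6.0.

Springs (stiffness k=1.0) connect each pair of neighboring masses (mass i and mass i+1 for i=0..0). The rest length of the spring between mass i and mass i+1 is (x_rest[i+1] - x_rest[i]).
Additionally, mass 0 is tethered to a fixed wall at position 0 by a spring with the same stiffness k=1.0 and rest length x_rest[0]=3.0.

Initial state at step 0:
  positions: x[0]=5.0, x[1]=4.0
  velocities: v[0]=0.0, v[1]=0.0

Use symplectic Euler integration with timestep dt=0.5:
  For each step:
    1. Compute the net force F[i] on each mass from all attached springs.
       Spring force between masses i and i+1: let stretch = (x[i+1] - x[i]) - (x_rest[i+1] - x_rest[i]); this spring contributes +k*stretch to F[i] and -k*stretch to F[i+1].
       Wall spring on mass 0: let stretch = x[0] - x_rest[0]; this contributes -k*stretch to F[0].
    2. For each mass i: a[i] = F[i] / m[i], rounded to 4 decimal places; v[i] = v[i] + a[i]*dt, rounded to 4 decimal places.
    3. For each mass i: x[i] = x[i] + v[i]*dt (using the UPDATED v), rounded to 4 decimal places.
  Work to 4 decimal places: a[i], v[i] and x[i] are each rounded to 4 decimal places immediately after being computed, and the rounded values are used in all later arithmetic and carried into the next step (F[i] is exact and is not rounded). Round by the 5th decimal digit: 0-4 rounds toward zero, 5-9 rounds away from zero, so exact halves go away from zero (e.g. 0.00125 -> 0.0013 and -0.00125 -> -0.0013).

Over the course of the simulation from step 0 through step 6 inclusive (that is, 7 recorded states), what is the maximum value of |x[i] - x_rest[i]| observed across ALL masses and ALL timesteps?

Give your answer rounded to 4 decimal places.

Answer: 2.6562

Derivation:
Step 0: x=[5.0000 4.0000] v=[0.0000 0.0000]
Step 1: x=[3.5000 5.0000] v=[-3.0000 2.0000]
Step 2: x=[1.5000 6.3750] v=[-4.0000 2.7500]
Step 3: x=[0.3438 7.2813] v=[-2.3125 1.8125]
Step 4: x=[0.8360 7.2032] v=[0.9844 -0.1563]
Step 5: x=[2.7110 6.2833] v=[3.7500 -1.8399]
Step 6: x=[4.8014 5.2203] v=[4.1807 -2.1261]
Max displacement = 2.6562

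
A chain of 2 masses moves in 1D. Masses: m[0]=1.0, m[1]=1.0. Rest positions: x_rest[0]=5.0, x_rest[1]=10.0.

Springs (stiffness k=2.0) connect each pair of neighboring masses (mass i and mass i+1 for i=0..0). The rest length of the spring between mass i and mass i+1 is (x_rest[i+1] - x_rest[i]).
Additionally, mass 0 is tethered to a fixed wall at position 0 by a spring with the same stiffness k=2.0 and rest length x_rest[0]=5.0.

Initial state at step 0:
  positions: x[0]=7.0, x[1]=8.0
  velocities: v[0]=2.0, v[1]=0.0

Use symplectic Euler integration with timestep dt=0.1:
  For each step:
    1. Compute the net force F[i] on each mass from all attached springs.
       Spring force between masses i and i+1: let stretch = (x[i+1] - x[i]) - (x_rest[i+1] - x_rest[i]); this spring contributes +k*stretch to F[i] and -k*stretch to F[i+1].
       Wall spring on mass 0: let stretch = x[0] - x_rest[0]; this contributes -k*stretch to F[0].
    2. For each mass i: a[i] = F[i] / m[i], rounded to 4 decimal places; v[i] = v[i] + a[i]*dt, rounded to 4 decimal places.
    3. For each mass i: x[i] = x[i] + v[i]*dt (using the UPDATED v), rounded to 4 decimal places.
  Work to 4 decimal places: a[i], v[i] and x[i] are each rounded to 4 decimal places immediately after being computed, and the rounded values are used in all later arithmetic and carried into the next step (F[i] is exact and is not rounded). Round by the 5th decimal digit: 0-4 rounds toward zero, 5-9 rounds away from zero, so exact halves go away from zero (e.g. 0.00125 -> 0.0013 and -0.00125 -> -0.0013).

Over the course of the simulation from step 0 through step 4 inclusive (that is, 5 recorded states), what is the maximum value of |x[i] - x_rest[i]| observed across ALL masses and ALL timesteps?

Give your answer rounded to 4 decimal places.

Answer: 2.0800

Derivation:
Step 0: x=[7.0000 8.0000] v=[2.0000 0.0000]
Step 1: x=[7.0800 8.0800] v=[0.8000 0.8000]
Step 2: x=[7.0384 8.2400] v=[-0.4160 1.6000]
Step 3: x=[6.8801 8.4760] v=[-1.5834 2.3597]
Step 4: x=[6.6161 8.7801] v=[-2.6402 3.0405]
Max displacement = 2.0800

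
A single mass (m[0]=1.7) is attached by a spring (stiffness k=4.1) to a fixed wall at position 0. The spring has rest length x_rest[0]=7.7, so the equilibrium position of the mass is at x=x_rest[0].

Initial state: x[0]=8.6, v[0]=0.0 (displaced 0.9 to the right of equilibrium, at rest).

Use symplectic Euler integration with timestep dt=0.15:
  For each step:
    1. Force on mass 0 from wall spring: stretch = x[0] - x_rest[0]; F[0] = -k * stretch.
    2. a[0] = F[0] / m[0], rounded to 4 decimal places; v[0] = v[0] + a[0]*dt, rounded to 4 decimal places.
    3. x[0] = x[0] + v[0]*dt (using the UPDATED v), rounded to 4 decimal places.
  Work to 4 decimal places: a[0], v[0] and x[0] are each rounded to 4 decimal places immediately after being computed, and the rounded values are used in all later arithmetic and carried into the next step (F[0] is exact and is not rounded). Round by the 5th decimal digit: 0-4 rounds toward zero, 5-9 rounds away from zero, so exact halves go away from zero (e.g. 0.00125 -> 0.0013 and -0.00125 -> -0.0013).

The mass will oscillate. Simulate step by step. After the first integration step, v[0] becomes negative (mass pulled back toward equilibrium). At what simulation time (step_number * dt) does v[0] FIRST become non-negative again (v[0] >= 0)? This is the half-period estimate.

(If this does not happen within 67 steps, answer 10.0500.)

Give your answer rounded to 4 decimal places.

Answer: 2.1000

Derivation:
Step 0: x=[8.6000] v=[0.0000]
Step 1: x=[8.5512] v=[-0.3256]
Step 2: x=[8.4562] v=[-0.6335]
Step 3: x=[8.3201] v=[-0.9071]
Step 4: x=[8.1504] v=[-1.1314]
Step 5: x=[7.9563] v=[-1.2943]
Step 6: x=[7.7483] v=[-1.3870]
Step 7: x=[7.5376] v=[-1.4045]
Step 8: x=[7.3357] v=[-1.3457]
Step 9: x=[7.1536] v=[-1.2139]
Step 10: x=[7.0012] v=[-1.0162]
Step 11: x=[6.8867] v=[-0.7634]
Step 12: x=[6.8163] v=[-0.4692]
Step 13: x=[6.7939] v=[-0.1495]
Step 14: x=[6.8206] v=[0.1783]
First v>=0 after going negative at step 14, time=2.1000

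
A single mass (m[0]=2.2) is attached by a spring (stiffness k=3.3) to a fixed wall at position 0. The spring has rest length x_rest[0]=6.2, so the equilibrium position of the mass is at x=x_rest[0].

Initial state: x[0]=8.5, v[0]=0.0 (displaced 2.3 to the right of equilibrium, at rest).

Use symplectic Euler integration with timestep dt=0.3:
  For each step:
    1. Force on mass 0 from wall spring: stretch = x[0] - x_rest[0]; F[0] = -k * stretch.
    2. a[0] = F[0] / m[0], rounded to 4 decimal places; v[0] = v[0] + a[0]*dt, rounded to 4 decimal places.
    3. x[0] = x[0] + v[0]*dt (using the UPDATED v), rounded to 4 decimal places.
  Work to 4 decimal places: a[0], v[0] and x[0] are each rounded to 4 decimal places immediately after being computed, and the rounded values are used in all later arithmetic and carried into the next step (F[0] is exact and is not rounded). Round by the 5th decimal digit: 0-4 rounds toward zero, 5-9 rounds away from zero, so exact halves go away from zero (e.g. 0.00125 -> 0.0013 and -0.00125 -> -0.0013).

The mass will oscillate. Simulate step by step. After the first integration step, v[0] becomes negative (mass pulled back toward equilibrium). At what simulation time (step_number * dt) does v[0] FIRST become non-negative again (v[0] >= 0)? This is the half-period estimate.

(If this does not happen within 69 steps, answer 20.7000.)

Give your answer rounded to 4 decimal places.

Answer: 2.7000

Derivation:
Step 0: x=[8.5000] v=[0.0000]
Step 1: x=[8.1895] v=[-1.0350]
Step 2: x=[7.6104] v=[-1.9303]
Step 3: x=[6.8409] v=[-2.5650]
Step 4: x=[5.9849] v=[-2.8534]
Step 5: x=[5.1579] v=[-2.7566]
Step 6: x=[4.4716] v=[-2.2876]
Step 7: x=[4.0187] v=[-1.5098]
Step 8: x=[3.8602] v=[-0.5282]
Step 9: x=[4.0176] v=[0.5247]
First v>=0 after going negative at step 9, time=2.7000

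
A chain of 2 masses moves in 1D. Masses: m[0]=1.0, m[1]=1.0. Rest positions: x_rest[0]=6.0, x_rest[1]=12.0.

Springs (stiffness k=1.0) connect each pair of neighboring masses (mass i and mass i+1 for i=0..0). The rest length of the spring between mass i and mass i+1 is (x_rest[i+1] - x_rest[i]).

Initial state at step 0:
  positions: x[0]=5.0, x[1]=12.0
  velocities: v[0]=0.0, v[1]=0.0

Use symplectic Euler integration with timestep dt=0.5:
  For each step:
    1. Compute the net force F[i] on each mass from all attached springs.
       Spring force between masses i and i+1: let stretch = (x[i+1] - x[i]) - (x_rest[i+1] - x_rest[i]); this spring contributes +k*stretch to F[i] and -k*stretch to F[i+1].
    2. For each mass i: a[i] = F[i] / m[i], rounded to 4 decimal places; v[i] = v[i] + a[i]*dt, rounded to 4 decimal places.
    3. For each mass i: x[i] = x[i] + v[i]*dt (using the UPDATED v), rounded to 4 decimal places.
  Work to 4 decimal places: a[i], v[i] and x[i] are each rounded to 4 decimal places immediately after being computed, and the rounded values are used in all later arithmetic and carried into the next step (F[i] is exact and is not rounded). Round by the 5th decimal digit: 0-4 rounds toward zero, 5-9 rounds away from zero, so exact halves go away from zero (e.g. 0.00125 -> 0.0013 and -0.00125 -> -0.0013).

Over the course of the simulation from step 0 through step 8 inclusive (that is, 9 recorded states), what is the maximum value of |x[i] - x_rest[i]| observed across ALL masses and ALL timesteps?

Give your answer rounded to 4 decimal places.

Answer: 1.0312

Derivation:
Step 0: x=[5.0000 12.0000] v=[0.0000 0.0000]
Step 1: x=[5.2500 11.7500] v=[0.5000 -0.5000]
Step 2: x=[5.6250 11.3750] v=[0.7500 -0.7500]
Step 3: x=[5.9375 11.0625] v=[0.6250 -0.6250]
Step 4: x=[6.0313 10.9688] v=[0.1875 -0.1875]
Step 5: x=[5.8594 11.1407] v=[-0.3438 0.3438]
Step 6: x=[5.5078 11.4923] v=[-0.7032 0.7032]
Step 7: x=[5.1523 11.8478] v=[-0.7110 0.7110]
Step 8: x=[4.9707 12.0295] v=[-0.3633 0.3633]
Max displacement = 1.0312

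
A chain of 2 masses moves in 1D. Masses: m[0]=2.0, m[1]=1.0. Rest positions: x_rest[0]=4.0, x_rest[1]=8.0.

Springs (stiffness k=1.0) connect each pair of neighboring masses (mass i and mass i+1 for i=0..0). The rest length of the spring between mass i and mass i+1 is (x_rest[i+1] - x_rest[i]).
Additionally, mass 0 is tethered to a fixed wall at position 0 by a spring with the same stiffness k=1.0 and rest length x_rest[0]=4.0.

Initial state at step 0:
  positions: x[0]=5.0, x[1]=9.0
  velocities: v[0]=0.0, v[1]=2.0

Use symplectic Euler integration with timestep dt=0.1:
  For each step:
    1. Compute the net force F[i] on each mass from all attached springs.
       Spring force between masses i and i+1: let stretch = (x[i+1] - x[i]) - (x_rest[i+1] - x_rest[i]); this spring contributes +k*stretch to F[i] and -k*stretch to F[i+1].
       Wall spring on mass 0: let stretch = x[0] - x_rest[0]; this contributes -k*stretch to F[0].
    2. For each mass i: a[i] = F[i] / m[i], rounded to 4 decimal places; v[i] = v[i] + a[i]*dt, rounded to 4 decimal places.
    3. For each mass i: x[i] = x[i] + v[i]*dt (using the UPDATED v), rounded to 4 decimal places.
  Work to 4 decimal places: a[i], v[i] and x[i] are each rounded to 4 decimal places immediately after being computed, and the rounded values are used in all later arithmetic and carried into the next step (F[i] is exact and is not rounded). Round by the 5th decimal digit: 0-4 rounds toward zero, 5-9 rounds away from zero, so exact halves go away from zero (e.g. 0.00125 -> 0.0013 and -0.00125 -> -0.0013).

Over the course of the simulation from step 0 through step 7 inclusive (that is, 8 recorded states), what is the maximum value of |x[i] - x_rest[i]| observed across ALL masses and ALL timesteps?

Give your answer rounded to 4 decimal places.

Answer: 2.2857

Derivation:
Step 0: x=[5.0000 9.0000] v=[0.0000 2.0000]
Step 1: x=[4.9950 9.2000] v=[-0.0500 2.0000]
Step 2: x=[4.9861 9.3980] v=[-0.0895 1.9795]
Step 3: x=[4.9743 9.5918] v=[-0.1182 1.9383]
Step 4: x=[4.9607 9.7795] v=[-0.1360 1.8766]
Step 5: x=[4.9464 9.9590] v=[-0.1431 1.7947]
Step 6: x=[4.9324 10.1283] v=[-0.1398 1.6934]
Step 7: x=[4.9197 10.2857] v=[-0.1266 1.5738]
Max displacement = 2.2857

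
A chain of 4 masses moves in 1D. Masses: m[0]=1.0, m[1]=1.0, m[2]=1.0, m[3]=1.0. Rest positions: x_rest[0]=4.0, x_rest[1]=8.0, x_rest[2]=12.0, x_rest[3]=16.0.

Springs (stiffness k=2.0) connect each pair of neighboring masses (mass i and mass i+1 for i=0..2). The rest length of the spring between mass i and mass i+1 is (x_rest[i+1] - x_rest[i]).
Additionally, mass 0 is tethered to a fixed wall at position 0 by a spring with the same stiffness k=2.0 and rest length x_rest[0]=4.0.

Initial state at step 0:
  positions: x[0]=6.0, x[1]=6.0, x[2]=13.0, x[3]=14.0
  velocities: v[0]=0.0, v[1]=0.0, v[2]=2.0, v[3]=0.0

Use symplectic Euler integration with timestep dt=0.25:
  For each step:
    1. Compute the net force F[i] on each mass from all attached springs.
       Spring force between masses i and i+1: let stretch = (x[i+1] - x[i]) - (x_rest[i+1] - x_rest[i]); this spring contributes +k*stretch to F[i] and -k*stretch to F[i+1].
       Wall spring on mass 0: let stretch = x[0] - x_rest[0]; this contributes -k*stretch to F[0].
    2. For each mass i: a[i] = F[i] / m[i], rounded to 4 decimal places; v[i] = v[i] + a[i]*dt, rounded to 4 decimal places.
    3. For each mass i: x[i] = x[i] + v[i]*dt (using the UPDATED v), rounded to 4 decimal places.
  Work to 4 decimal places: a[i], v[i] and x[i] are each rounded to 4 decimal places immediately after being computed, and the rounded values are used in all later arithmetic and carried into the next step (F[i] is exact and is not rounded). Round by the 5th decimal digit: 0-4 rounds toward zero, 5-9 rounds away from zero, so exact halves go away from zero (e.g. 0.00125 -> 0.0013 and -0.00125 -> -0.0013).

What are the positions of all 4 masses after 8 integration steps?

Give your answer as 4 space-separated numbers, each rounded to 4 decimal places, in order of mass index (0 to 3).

Answer: 5.0859 6.1080 14.0021 17.2112

Derivation:
Step 0: x=[6.0000 6.0000 13.0000 14.0000] v=[0.0000 0.0000 2.0000 0.0000]
Step 1: x=[5.2500 6.8750 12.7500 14.3750] v=[-3.0000 3.5000 -1.0000 1.5000]
Step 2: x=[4.0469 8.2813 11.9688 15.0469] v=[-4.8125 5.6250 -3.1250 2.6875]
Step 3: x=[2.8672 9.6192 11.1114 15.8340] v=[-4.7188 5.3516 -3.4297 3.1485]
Step 4: x=[2.1731 10.2996 10.6578 16.5308] v=[-2.7764 2.7217 -1.8145 2.7872]
Step 5: x=[2.2232 10.0090 10.8935 16.9935] v=[0.2003 -1.1625 0.9429 1.8507]
Step 6: x=[2.9686 8.8557 11.7812 17.1937] v=[2.9816 -4.6132 3.5507 0.8007]
Step 7: x=[4.0788 7.3322 12.9798 17.2173] v=[4.4409 -6.0940 4.7942 0.0945]
Step 8: x=[5.0859 6.1080 14.0021 17.2112] v=[4.0282 -4.8969 4.0892 -0.0243]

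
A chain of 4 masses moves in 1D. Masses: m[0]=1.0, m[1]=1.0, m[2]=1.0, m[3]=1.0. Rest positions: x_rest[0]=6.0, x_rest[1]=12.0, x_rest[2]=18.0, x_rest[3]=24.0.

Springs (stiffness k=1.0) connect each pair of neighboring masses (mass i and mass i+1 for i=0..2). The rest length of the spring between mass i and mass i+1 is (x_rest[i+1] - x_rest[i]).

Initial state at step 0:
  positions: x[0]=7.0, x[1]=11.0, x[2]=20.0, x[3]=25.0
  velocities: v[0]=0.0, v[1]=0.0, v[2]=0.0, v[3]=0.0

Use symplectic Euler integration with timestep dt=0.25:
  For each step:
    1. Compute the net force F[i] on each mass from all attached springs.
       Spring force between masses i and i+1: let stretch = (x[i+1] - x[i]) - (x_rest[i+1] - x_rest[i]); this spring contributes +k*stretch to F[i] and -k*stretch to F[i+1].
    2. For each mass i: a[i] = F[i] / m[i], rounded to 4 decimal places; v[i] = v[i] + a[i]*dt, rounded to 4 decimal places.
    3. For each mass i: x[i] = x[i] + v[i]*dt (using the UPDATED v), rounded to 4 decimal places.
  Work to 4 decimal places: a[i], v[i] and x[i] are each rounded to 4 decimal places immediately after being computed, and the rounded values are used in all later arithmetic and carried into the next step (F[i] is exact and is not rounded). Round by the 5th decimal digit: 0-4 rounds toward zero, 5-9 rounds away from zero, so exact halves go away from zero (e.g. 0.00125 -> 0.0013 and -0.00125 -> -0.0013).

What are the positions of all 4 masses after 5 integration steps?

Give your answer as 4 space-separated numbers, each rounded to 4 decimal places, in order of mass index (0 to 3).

Answer: 5.9351 13.8385 17.8519 25.3747

Derivation:
Step 0: x=[7.0000 11.0000 20.0000 25.0000] v=[0.0000 0.0000 0.0000 0.0000]
Step 1: x=[6.8750 11.3125 19.7500 25.0625] v=[-0.5000 1.2500 -1.0000 0.2500]
Step 2: x=[6.6524 11.8750 19.3047 25.1680] v=[-0.8906 2.2500 -1.7813 0.4219]
Step 3: x=[6.3812 12.5755 18.7615 25.2820] v=[-1.0850 2.8018 -2.1729 0.4561]
Step 4: x=[6.1221 13.2754 18.2392 25.3635] v=[-1.0364 2.7997 -2.0893 0.3260]
Step 5: x=[5.9351 13.8385 17.8519 25.3747] v=[-0.7481 2.2523 -1.5492 0.0449]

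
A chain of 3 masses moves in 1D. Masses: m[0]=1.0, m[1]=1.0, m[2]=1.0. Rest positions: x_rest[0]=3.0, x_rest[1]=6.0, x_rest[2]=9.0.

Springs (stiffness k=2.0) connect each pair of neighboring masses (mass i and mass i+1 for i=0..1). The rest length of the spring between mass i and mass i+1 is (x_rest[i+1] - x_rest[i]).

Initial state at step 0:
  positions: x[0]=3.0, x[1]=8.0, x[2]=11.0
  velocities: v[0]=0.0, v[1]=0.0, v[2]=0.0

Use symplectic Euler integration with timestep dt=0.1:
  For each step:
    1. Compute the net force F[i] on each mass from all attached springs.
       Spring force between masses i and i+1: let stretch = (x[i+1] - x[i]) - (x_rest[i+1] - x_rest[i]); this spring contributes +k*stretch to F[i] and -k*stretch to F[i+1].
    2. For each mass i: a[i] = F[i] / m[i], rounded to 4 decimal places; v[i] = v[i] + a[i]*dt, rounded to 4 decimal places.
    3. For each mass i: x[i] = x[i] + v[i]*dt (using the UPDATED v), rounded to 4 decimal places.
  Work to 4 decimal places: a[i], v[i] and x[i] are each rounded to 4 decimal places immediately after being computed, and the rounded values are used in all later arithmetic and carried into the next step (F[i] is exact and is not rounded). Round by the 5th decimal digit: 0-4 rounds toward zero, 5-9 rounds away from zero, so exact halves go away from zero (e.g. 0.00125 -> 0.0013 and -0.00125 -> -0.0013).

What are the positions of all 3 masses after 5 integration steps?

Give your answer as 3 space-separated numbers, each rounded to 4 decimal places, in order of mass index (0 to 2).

Step 0: x=[3.0000 8.0000 11.0000] v=[0.0000 0.0000 0.0000]
Step 1: x=[3.0400 7.9600 11.0000] v=[0.4000 -0.4000 0.0000]
Step 2: x=[3.1184 7.8824 10.9992] v=[0.7840 -0.7760 -0.0080]
Step 3: x=[3.2321 7.7719 10.9961] v=[1.1368 -1.1054 -0.0314]
Step 4: x=[3.3766 7.6351 10.9885] v=[1.4448 -1.3685 -0.0762]
Step 5: x=[3.5463 7.4802 10.9738] v=[1.6965 -1.5495 -0.1469]

Answer: 3.5463 7.4802 10.9738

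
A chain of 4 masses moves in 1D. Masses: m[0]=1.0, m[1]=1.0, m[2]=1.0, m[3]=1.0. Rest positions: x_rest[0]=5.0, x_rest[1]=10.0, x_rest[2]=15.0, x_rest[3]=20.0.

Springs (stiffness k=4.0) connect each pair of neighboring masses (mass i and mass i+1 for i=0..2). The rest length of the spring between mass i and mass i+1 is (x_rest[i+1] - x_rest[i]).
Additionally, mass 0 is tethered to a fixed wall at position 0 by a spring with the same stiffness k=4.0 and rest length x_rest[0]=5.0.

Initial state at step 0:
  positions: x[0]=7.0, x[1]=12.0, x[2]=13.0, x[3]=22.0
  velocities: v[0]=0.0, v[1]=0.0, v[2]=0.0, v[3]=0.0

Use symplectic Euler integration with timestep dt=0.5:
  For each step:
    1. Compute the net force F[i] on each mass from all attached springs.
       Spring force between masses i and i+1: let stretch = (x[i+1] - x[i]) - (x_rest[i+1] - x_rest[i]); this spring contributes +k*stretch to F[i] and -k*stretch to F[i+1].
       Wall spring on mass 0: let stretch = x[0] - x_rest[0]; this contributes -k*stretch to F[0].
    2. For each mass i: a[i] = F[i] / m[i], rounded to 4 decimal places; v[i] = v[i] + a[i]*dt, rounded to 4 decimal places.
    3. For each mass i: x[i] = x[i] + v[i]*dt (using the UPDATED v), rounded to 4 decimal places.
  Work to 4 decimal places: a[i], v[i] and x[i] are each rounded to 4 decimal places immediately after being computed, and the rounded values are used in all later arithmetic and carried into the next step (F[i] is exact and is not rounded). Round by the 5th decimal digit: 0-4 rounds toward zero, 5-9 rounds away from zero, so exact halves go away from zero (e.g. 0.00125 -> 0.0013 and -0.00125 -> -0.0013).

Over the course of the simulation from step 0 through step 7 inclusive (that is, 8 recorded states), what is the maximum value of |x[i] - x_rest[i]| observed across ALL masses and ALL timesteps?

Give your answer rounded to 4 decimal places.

Answer: 6.0000

Derivation:
Step 0: x=[7.0000 12.0000 13.0000 22.0000] v=[0.0000 0.0000 0.0000 0.0000]
Step 1: x=[5.0000 8.0000 21.0000 18.0000] v=[-4.0000 -8.0000 16.0000 -8.0000]
Step 2: x=[1.0000 14.0000 13.0000 22.0000] v=[-8.0000 12.0000 -16.0000 8.0000]
Step 3: x=[9.0000 6.0000 15.0000 22.0000] v=[16.0000 -16.0000 4.0000 0.0000]
Step 4: x=[5.0000 10.0000 15.0000 20.0000] v=[-8.0000 8.0000 0.0000 -4.0000]
Step 5: x=[1.0000 14.0000 15.0000 18.0000] v=[-8.0000 8.0000 0.0000 -4.0000]
Step 6: x=[9.0000 6.0000 17.0000 18.0000] v=[16.0000 -16.0000 4.0000 0.0000]
Step 7: x=[5.0000 12.0000 9.0000 22.0000] v=[-8.0000 12.0000 -16.0000 8.0000]
Max displacement = 6.0000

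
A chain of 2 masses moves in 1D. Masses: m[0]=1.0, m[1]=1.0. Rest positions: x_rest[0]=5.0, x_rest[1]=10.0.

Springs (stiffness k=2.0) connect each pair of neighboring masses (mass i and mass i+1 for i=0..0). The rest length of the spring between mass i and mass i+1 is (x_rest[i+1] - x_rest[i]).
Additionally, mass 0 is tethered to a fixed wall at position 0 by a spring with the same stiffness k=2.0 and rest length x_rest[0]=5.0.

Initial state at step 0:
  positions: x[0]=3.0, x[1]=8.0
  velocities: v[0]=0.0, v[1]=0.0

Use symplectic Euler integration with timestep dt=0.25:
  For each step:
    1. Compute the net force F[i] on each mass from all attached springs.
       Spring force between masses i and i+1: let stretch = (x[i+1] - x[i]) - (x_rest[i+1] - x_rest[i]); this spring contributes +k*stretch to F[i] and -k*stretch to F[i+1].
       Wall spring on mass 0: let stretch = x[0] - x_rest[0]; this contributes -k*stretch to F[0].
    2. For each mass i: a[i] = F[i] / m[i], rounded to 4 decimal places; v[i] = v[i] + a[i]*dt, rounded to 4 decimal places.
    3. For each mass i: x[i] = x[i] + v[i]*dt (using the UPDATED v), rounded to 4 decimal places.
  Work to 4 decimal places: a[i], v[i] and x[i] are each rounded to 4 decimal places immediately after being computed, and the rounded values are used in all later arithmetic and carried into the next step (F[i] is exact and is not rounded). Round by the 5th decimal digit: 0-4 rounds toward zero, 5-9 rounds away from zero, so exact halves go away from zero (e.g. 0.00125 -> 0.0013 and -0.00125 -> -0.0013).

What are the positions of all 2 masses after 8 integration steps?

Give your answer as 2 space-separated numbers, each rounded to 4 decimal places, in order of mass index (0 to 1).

Step 0: x=[3.0000 8.0000] v=[0.0000 0.0000]
Step 1: x=[3.2500 8.0000] v=[1.0000 0.0000]
Step 2: x=[3.6875 8.0313] v=[1.7500 0.1250]
Step 3: x=[4.2071 8.1446] v=[2.0782 0.4531]
Step 4: x=[4.6930 8.3907] v=[1.9434 0.9844]
Step 5: x=[5.0545 8.7996] v=[1.4458 1.6356]
Step 6: x=[5.2523 9.3654] v=[0.7911 2.2631]
Step 7: x=[5.3077 10.0421] v=[0.2215 2.7066]
Step 8: x=[5.2914 10.7520] v=[-0.0652 2.8394]

Answer: 5.2914 10.7520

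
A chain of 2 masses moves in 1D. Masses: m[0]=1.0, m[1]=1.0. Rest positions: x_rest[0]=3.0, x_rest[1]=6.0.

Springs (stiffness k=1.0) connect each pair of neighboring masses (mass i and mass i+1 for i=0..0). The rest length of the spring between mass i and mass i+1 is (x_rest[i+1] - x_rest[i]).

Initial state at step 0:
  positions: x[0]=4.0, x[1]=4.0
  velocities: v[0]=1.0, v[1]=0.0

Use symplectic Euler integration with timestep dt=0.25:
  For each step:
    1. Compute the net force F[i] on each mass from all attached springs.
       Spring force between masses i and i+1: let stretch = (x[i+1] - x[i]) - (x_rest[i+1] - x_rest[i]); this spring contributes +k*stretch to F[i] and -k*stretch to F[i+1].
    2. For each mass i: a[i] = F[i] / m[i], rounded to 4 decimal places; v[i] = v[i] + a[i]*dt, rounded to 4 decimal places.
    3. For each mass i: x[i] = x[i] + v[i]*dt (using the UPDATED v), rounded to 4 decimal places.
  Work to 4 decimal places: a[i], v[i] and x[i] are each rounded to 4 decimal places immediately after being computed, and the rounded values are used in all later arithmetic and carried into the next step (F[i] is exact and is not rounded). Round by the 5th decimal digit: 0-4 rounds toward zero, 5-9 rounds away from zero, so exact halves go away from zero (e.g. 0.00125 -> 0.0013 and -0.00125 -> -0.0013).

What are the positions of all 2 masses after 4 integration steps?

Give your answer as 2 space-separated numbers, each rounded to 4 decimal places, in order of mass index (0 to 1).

Answer: 3.3116 5.6884

Derivation:
Step 0: x=[4.0000 4.0000] v=[1.0000 0.0000]
Step 1: x=[4.0625 4.1875] v=[0.2500 0.7500]
Step 2: x=[3.9453 4.5547] v=[-0.4688 1.4688]
Step 3: x=[3.6787 5.0713] v=[-1.0665 2.0665]
Step 4: x=[3.3116 5.6884] v=[-1.4684 2.4684]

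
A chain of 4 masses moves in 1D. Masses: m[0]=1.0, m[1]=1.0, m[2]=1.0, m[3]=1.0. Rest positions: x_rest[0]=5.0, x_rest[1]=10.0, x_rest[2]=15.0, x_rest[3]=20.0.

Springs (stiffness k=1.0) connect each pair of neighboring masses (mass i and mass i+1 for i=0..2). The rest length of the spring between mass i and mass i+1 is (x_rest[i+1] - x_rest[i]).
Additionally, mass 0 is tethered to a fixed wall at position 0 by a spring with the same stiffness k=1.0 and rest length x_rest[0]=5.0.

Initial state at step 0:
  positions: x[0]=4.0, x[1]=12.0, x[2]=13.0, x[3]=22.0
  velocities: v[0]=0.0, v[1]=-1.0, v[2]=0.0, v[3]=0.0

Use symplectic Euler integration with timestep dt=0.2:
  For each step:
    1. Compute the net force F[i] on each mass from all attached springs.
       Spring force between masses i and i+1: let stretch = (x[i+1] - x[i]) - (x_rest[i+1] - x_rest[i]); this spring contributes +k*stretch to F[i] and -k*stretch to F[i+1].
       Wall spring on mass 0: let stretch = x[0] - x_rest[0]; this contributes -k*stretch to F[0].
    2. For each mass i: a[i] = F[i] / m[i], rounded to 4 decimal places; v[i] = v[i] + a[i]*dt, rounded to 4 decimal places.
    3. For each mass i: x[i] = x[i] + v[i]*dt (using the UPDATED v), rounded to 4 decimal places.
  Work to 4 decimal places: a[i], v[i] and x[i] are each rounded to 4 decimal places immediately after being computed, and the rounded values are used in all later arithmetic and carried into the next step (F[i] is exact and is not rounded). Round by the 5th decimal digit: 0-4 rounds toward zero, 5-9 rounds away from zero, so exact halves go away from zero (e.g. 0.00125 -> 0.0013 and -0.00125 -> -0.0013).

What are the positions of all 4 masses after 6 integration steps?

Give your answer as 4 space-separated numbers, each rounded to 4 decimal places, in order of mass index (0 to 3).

Step 0: x=[4.0000 12.0000 13.0000 22.0000] v=[0.0000 -1.0000 0.0000 0.0000]
Step 1: x=[4.1600 11.5200 13.3200 21.8400] v=[0.8000 -2.4000 1.6000 -0.8000]
Step 2: x=[4.4480 10.8176 13.9088 21.5392] v=[1.4400 -3.5120 2.9440 -1.5040]
Step 3: x=[4.8129 9.9841 14.6792 21.1332] v=[1.8243 -4.1677 3.8518 -2.0301]
Step 4: x=[5.1921 9.1315 15.5199 20.6690] v=[1.8960 -4.2629 4.2036 -2.3209]
Step 5: x=[5.5212 8.3769 16.3110 20.1989] v=[1.6455 -3.7731 3.9557 -2.3507]
Step 6: x=[5.7437 7.8254 16.9403 19.7732] v=[1.1124 -2.7574 3.1465 -2.1283]

Answer: 5.7437 7.8254 16.9403 19.7732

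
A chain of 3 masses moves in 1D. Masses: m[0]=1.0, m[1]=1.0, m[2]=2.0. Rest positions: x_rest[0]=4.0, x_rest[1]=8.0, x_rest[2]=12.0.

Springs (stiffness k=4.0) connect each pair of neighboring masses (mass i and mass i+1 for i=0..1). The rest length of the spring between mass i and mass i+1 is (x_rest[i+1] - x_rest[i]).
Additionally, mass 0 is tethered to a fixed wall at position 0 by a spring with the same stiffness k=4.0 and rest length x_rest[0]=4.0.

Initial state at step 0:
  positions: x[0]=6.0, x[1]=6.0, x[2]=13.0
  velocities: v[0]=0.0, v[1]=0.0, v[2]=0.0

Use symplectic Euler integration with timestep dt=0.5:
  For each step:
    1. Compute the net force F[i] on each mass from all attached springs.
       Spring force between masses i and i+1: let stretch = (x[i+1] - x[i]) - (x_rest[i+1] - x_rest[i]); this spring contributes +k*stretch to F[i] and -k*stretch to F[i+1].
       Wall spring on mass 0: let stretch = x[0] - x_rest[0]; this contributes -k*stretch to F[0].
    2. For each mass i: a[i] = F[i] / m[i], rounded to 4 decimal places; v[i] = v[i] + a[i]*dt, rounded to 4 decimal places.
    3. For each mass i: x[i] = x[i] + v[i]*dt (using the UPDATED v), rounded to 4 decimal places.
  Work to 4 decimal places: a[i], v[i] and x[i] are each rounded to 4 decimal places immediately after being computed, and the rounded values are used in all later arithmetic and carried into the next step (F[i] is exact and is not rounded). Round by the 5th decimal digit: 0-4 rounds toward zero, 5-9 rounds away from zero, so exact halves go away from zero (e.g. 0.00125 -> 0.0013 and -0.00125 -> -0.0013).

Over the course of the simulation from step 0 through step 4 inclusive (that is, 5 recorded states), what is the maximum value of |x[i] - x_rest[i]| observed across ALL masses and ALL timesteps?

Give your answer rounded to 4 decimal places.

Step 0: x=[6.0000 6.0000 13.0000] v=[0.0000 0.0000 0.0000]
Step 1: x=[0.0000 13.0000 11.5000] v=[-12.0000 14.0000 -3.0000]
Step 2: x=[7.0000 5.5000 12.7500] v=[14.0000 -15.0000 2.5000]
Step 3: x=[5.5000 6.7500 12.3750] v=[-3.0000 2.5000 -0.7500]
Step 4: x=[-0.2500 12.3750 11.1875] v=[-11.5000 11.2500 -2.3750]
Max displacement = 5.0000

Answer: 5.0000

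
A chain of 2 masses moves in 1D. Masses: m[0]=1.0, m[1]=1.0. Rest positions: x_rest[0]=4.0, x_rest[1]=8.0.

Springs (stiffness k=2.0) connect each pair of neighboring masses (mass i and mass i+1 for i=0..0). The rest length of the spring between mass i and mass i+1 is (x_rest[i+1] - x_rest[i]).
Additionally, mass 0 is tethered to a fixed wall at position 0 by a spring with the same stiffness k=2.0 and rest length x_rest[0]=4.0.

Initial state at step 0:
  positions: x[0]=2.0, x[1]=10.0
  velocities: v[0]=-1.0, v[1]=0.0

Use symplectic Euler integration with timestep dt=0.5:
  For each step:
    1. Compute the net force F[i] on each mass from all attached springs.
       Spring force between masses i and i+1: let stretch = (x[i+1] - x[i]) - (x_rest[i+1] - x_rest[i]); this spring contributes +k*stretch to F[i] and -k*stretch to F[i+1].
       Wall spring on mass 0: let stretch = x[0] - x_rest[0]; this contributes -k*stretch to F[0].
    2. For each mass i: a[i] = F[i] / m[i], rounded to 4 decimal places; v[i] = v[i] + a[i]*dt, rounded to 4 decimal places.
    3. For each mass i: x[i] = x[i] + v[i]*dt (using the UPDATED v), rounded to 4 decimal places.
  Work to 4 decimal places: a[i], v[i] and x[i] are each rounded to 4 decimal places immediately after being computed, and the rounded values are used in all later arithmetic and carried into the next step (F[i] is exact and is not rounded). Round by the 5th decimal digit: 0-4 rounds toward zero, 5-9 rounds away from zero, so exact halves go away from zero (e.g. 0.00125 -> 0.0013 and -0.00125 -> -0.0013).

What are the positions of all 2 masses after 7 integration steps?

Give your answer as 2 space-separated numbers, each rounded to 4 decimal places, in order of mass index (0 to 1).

Step 0: x=[2.0000 10.0000] v=[-1.0000 0.0000]
Step 1: x=[4.5000 8.0000] v=[5.0000 -4.0000]
Step 2: x=[6.5000 6.2500] v=[4.0000 -3.5000]
Step 3: x=[5.1250 6.6250] v=[-2.7500 0.7500]
Step 4: x=[1.9375 8.2500] v=[-6.3750 3.2500]
Step 5: x=[0.9375 8.7188] v=[-2.0000 0.9375]
Step 6: x=[3.3594 7.2969] v=[4.8438 -2.8438]
Step 7: x=[6.0704 5.9063] v=[5.4219 -2.7813]

Answer: 6.0704 5.9063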